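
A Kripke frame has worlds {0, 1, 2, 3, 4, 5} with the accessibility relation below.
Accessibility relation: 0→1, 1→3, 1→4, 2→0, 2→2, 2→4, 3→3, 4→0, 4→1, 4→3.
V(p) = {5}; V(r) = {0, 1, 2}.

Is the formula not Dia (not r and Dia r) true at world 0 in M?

At 0: Dia (not r and Dia r) is false, so not Dia (not r and Dia r) is true.
  At 0: Dia (not r and Dia r) requires not r and Dia r at some successor in {1}.
    At 1: not r and Dia r is false.
  So Dia (not r and Dia r) is false at 0.

Yes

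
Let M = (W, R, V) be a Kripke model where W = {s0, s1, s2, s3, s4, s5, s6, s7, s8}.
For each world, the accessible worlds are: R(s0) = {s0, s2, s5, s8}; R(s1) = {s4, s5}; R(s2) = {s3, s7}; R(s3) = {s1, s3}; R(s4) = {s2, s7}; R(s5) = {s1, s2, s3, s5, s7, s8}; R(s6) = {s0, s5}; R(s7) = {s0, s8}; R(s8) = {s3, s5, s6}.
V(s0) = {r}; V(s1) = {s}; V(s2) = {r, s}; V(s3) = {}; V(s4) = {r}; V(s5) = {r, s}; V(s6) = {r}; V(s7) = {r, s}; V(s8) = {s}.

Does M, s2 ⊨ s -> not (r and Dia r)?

At s2: s is true, not (r and Dia r) is false, so s -> not (r and Dia r) is false.
  At s2: r and Dia r is true, so not (r and Dia r) is false.
    At s2: r is true, Dia r is true, so r and Dia r is true.
      At s2: Dia r requires r at some successor in {s3, s7}.
        r holds at s7, so Dia r is true at s2.

No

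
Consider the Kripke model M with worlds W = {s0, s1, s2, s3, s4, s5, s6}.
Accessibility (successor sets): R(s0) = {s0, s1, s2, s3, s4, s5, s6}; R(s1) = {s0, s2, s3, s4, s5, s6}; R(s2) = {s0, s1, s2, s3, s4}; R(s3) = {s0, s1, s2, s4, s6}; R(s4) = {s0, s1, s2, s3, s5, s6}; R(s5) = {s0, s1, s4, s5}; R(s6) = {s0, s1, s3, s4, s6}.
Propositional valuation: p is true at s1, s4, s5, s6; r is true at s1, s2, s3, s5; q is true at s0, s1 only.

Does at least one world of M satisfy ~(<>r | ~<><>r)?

No

Let φ = ~(<>r | ~<><>r). Evaluate φ at each world:
  s0 (successors {s0, s1, s2, s3, s4, s5, s6}): φ is false.
  s1 (successors {s0, s2, s3, s4, s5, s6}): φ is false.
  s2 (successors {s0, s1, s2, s3, s4}): φ is false.
  s3 (successors {s0, s1, s2, s4, s6}): φ is false.
  s4 (successors {s0, s1, s2, s3, s5, s6}): φ is false.
  s5 (successors {s0, s1, s4, s5}): φ is false.
  s6 (successors {s0, s1, s3, s4, s6}): φ is false.
For instance, at s6:
  At s6: <>r | ~<><>r is true, so ~(<>r | ~<><>r) is false.
    At s6: <>r is true, ~<><>r is false, so <>r | ~<><>r is true.
      At s6: <>r requires r at some successor in {s0, s1, s3, s4, s6}.
        r holds at s1, so <>r is true at s6.
      At s6: <><>r is true, so ~<><>r is false.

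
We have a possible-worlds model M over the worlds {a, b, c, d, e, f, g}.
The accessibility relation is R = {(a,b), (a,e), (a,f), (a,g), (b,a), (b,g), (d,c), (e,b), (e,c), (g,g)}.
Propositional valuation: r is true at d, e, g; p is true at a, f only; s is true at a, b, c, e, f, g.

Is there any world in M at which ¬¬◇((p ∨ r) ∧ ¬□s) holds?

Let φ = ¬¬◇((p ∨ r) ∧ ¬□s). Evaluate φ at each world:
  a (successors {b, e, f, g}): φ is false.
  b (successors {a, g}): φ is false.
  c (successors ∅): φ is false.
  d (successors {c}): φ is false.
  e (successors {b, c}): φ is false.
  f (successors ∅): φ is false.
  g (successors {g}): φ is false.
For instance, at a:
  At a: ¬◇((p ∨ r) ∧ ¬□s) is true, so ¬¬◇((p ∨ r) ∧ ¬□s) is false.
    At a: ◇((p ∨ r) ∧ ¬□s) is false, so ¬◇((p ∨ r) ∧ ¬□s) is true.
      At a: ◇((p ∨ r) ∧ ¬□s) requires (p ∨ r) ∧ ¬□s at some successor in {b, e, f, g}.
        At b: (p ∨ r) ∧ ¬□s is false.
        At e: (p ∨ r) ∧ ¬□s is false.
        At f: (p ∨ r) ∧ ¬□s is false.
        At g: (p ∨ r) ∧ ¬□s is false.
      So ◇((p ∨ r) ∧ ¬□s) is false at a.

No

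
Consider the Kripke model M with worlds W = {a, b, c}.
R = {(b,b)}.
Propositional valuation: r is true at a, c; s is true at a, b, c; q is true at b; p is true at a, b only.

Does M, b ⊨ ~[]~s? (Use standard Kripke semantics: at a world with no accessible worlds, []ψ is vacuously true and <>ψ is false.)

At b: []~s is false, so ~[]~s is true.
  At b: []~s requires ~s at every successor {b}.
    ~s fails at b, so []~s is false at b.

Yes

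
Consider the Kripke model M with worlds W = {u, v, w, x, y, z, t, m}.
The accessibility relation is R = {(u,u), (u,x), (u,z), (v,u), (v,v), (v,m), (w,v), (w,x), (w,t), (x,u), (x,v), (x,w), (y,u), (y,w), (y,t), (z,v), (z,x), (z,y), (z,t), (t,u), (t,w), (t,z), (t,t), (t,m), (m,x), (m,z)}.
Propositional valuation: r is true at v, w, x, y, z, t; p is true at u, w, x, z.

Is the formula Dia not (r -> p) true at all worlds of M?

No

Let φ = Dia not (r -> p). Evaluate φ at each world:
  u (successors {u, x, z}): φ is false.
  v (successors {u, v, m}): φ is true.
  w (successors {v, x, t}): φ is true.
  x (successors {u, v, w}): φ is true.
  y (successors {u, w, t}): φ is true.
  z (successors {v, x, y, t}): φ is true.
  t (successors {u, w, z, t, m}): φ is true.
  m (successors {x, z}): φ is false.
Detail at u (counterexample):
  At u: Dia not (r -> p) requires not (r -> p) at some successor in {u, x, z}.
    At u: not (r -> p) is false.
    At x: not (r -> p) is false.
    At z: not (r -> p) is false.
  So Dia not (r -> p) is false at u.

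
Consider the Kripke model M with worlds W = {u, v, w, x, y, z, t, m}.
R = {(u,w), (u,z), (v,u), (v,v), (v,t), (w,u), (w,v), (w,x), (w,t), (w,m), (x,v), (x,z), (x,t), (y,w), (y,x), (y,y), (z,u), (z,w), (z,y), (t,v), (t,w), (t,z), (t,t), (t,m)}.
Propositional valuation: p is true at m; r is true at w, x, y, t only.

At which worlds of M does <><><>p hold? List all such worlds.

u, v, w, x, y, z, t

Let φ = <><><>p. Evaluate φ at each world:
  u (successors {w, z}): φ is true.
  v (successors {u, v, t}): φ is true.
  w (successors {u, v, x, t, m}): φ is true.
  x (successors {v, z, t}): φ is true.
  y (successors {w, x, y}): φ is true.
  z (successors {u, w, y}): φ is true.
  t (successors {v, w, z, t, m}): φ is true.
  m (successors ∅): φ is false.
For instance, at t:
  At t: <><><>p requires <><>p at some successor in {v, w, z, t, m}.
    <><>p holds at v, so <><><>p is true at t.
      At v: <><>p requires <>p at some successor in {u, v, t}.
        <>p holds at t, so <><>p is true at v.
Satisfying worlds: {u, v, w, x, y, z, t}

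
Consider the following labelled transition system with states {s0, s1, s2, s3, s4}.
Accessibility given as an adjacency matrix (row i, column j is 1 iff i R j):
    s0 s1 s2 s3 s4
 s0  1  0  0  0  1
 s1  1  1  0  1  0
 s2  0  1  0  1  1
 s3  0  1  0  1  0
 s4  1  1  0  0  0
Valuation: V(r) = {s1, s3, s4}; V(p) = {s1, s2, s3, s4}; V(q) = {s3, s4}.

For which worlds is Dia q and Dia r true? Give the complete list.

Recall that Dia ψ holds at a world iff ψ holds at some accessible world.
Let φ = Dia q and Dia r. Evaluate φ at each world:
  s0 (successors {s0, s4}): φ is true.
  s1 (successors {s0, s1, s3}): φ is true.
  s2 (successors {s1, s3, s4}): φ is true.
  s3 (successors {s1, s3}): φ is true.
  s4 (successors {s0, s1}): φ is false.
For instance, at s4:
  At s4: Dia q is false, Dia r is true, so Dia q and Dia r is false.
    At s4: Dia q requires q at some successor in {s0, s1}.
      At s0: q is false.
      At s1: q is false.
    So Dia q is false at s4.
    At s4: Dia r requires r at some successor in {s0, s1}.
      r holds at s1, so Dia r is true at s4.
Satisfying worlds: {s0, s1, s2, s3}

s0, s1, s2, s3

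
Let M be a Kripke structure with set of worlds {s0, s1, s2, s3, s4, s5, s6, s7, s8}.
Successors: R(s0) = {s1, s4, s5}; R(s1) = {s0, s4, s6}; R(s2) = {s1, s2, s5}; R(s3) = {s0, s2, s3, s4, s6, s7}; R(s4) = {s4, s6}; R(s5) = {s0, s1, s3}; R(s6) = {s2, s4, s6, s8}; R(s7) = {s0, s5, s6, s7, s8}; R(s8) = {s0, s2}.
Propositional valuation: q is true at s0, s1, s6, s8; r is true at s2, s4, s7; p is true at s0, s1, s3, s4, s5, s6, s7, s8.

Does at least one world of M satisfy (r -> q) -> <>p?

Yes

Recall that <>ψ holds at a world iff ψ holds at some accessible world.
Let φ = (r -> q) -> <>p. Evaluate φ at each world:
  s0 (successors {s1, s4, s5}): φ is true.
  s1 (successors {s0, s4, s6}): φ is true.
  s2 (successors {s1, s2, s5}): φ is true.
  s3 (successors {s0, s2, s3, s4, s6, s7}): φ is true.
  s4 (successors {s4, s6}): φ is true.
  s5 (successors {s0, s1, s3}): φ is true.
  s6 (successors {s2, s4, s6, s8}): φ is true.
  s7 (successors {s0, s5, s6, s7, s8}): φ is true.
  s8 (successors {s0, s2}): φ is true.
Detail at s0 (witness):
  At s0: r -> q is true, <>p is true, so (r -> q) -> <>p is true.
    At s0: <>p requires p at some successor in {s1, s4, s5}.
      p holds at s1, so <>p is true at s0.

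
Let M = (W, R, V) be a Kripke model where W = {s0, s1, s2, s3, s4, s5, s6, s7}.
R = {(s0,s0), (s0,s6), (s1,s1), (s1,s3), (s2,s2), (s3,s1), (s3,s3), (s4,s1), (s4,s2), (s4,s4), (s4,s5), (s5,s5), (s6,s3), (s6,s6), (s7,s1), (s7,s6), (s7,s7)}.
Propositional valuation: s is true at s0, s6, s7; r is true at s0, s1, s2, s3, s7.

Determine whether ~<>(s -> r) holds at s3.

No

At s3: <>(s -> r) is true, so ~<>(s -> r) is false.
  At s3: <>(s -> r) requires s -> r at some successor in {s1, s3}.
    s -> r holds at s1, so <>(s -> r) is true at s3.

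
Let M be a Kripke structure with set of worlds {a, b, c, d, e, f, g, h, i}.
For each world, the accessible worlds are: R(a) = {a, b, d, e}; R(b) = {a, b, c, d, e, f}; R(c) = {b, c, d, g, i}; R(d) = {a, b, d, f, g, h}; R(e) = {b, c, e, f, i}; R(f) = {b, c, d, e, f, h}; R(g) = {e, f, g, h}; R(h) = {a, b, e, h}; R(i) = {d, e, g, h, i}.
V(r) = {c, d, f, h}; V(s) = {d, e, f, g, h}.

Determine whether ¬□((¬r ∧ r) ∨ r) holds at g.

Yes

At g: □((¬r ∧ r) ∨ r) is false, so ¬□((¬r ∧ r) ∨ r) is true.
  At g: □((¬r ∧ r) ∨ r) requires (¬r ∧ r) ∨ r at every successor {e, f, g, h}.
    (¬r ∧ r) ∨ r fails at e, so □((¬r ∧ r) ∨ r) is false at g.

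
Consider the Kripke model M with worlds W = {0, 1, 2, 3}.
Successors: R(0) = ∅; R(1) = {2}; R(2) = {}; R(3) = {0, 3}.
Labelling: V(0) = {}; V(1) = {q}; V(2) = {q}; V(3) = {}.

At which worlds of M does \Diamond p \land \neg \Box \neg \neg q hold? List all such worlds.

none

Let φ = \Diamond p \land \neg \Box \neg \neg q. Evaluate φ at each world:
  0 (successors ∅): φ is false.
  1 (successors {2}): φ is false.
  2 (successors ∅): φ is false.
  3 (successors {0, 3}): φ is false.
For instance, at 3:
  At 3: \Diamond p is false, \neg \Box \neg \neg q is true, so \Diamond p \land \neg \Box \neg \neg q is false.
    At 3: \Diamond p requires p at some successor in {0, 3}.
      At 0: p is false.
      At 3: p is false.
    So \Diamond p is false at 3.
    At 3: \Box \neg \neg q is false, so \neg \Box \neg \neg q is true.
      At 3: \Box \neg \neg q requires \neg \neg q at every successor {0, 3}.
        \neg \neg q fails at 0, so \Box \neg \neg q is false at 3.
Satisfying worlds: none.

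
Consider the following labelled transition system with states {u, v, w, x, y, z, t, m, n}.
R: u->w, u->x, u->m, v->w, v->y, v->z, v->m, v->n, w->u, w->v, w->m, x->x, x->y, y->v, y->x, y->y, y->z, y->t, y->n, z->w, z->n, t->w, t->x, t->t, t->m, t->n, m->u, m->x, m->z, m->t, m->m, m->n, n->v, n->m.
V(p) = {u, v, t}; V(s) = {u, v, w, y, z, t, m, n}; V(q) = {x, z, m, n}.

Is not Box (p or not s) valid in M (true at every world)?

Yes

Let φ = not Box (p or not s). Evaluate φ at each world:
  u (successors {w, x, m}): φ is true.
  v (successors {w, y, z, m, n}): φ is true.
  w (successors {u, v, m}): φ is true.
  x (successors {x, y}): φ is true.
  y (successors {v, x, y, z, t, n}): φ is true.
  z (successors {w, n}): φ is true.
  t (successors {w, x, t, m, n}): φ is true.
  m (successors {u, x, z, t, m, n}): φ is true.
  n (successors {v, m}): φ is true.
For instance, at w:
  At w: Box (p or not s) is false, so not Box (p or not s) is true.
    At w: Box (p or not s) requires p or not s at every successor {u, v, m}.
      p or not s fails at m, so Box (p or not s) is false at w.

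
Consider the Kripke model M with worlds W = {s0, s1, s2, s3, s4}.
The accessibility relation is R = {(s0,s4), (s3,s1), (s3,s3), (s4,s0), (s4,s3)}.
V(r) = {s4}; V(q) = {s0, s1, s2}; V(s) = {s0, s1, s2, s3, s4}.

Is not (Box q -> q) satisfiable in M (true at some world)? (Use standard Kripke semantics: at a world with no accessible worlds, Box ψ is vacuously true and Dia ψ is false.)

No

Let φ = not (Box q -> q). Evaluate φ at each world:
  s0 (successors {s4}): φ is false.
  s1 (successors ∅): φ is false.
  s2 (successors ∅): φ is false.
  s3 (successors {s1, s3}): φ is false.
  s4 (successors {s0, s3}): φ is false.
For instance, at s3:
  At s3: Box q -> q is true, so not (Box q -> q) is false.
    At s3: Box q is false, q is false, so Box q -> q is true.
      At s3: Box q requires q at every successor {s1, s3}.
        q fails at s3, so Box q is false at s3.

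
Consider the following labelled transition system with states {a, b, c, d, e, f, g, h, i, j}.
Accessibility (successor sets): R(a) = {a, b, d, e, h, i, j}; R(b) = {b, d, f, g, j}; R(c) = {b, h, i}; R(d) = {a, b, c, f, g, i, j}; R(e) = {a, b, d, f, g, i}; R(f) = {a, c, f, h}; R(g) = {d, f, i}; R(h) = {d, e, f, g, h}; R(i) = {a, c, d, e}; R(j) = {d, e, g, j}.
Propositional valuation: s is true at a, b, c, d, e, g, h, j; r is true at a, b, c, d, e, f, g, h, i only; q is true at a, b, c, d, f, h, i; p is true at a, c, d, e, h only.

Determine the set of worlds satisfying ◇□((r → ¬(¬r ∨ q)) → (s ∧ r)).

Let φ = ◇□((r → ¬(¬r ∨ q)) → (s ∧ r)). Evaluate φ at each world:
  a (successors {a, b, d, e, h, i, j}): φ is true.
  b (successors {b, d, f, g, j}): φ is true.
  c (successors {b, h, i}): φ is true.
  d (successors {a, b, c, f, g, i, j}): φ is true.
  e (successors {a, b, d, f, g, i}): φ is true.
  f (successors {a, c, f, h}): φ is true.
  g (successors {d, f, i}): φ is true.
  h (successors {d, e, f, g, h}): φ is true.
  i (successors {a, c, d, e}): φ is true.
  j (successors {d, e, g, j}): φ is true.
For instance, at e:
  At e: ◇□((r → ¬(¬r ∨ q)) → (s ∧ r)) requires □((r → ¬(¬r ∨ q)) → (s ∧ r)) at some successor in {a, b, d, f, g, i}.
    □((r → ¬(¬r ∨ q)) → (s ∧ r)) holds at f, so ◇□((r → ¬(¬r ∨ q)) → (s ∧ r)) is true at e.
      At f: □((r → ¬(¬r ∨ q)) → (s ∧ r)) requires (r → ¬(¬r ∨ q)) → (s ∧ r) at every successor {a, c, f, h}.
        At a: (r → ¬(¬r ∨ q)) → (s ∧ r) is true.
        At c: (r → ¬(¬r ∨ q)) → (s ∧ r) is true.
        At f: (r → ¬(¬r ∨ q)) → (s ∧ r) is true.
        At h: (r → ¬(¬r ∨ q)) → (s ∧ r) is true.
      So □((r → ¬(¬r ∨ q)) → (s ∧ r)) is true at f.
Satisfying worlds: {a, b, c, d, e, f, g, h, i, j}

a, b, c, d, e, f, g, h, i, j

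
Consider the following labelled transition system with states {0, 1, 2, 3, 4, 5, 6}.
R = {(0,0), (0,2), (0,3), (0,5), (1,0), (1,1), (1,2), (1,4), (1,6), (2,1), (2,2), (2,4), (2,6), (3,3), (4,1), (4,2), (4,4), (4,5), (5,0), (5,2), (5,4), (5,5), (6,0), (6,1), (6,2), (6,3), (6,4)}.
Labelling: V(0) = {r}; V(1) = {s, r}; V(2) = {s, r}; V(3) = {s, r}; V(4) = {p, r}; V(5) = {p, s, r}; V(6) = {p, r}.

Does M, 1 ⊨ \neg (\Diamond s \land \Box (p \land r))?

Yes

At 1: \Diamond s \land \Box (p \land r) is false, so \neg (\Diamond s \land \Box (p \land r)) is true.
  At 1: \Diamond s is true, \Box (p \land r) is false, so \Diamond s \land \Box (p \land r) is false.
    At 1: \Diamond s requires s at some successor in {0, 1, 2, 4, 6}.
      s holds at 1, so \Diamond s is true at 1.
    At 1: \Box (p \land r) requires p \land r at every successor {0, 1, 2, 4, 6}.
      p \land r fails at 0, so \Box (p \land r) is false at 1.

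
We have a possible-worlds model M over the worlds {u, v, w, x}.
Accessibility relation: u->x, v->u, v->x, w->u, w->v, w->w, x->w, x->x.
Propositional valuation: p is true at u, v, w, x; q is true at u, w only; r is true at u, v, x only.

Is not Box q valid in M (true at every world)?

Yes

Recall that Box ψ holds at a world iff ψ holds at every accessible world, and Dia ψ holds iff ψ holds at some accessible world.
Let φ = not Box q. Evaluate φ at each world:
  u (successors {x}): φ is true.
  v (successors {u, x}): φ is true.
  w (successors {u, v, w}): φ is true.
  x (successors {w, x}): φ is true.
For instance, at x:
  At x: Box q is false, so not Box q is true.
    At x: Box q requires q at every successor {w, x}.
      q fails at x, so Box q is false at x.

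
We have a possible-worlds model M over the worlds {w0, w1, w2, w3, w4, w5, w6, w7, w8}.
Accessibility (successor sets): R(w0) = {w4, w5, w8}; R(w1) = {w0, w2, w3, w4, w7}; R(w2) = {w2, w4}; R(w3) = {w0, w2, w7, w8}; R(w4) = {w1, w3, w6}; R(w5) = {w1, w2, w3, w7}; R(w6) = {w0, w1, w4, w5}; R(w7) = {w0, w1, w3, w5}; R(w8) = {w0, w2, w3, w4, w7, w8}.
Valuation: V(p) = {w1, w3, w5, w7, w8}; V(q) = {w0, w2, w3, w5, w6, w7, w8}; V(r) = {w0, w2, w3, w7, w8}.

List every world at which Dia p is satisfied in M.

w0, w1, w3, w4, w5, w6, w7, w8

Recall that Dia ψ holds at a world iff ψ holds at some accessible world.
Let φ = Dia p. Evaluate φ at each world:
  w0 (successors {w4, w5, w8}): φ is true.
  w1 (successors {w0, w2, w3, w4, w7}): φ is true.
  w2 (successors {w2, w4}): φ is false.
  w3 (successors {w0, w2, w7, w8}): φ is true.
  w4 (successors {w1, w3, w6}): φ is true.
  w5 (successors {w1, w2, w3, w7}): φ is true.
  w6 (successors {w0, w1, w4, w5}): φ is true.
  w7 (successors {w0, w1, w3, w5}): φ is true.
  w8 (successors {w0, w2, w3, w4, w7, w8}): φ is true.
For instance, at w7:
  At w7: Dia p requires p at some successor in {w0, w1, w3, w5}.
    p holds at w1, so Dia p is true at w7.
Satisfying worlds: {w0, w1, w3, w4, w5, w6, w7, w8}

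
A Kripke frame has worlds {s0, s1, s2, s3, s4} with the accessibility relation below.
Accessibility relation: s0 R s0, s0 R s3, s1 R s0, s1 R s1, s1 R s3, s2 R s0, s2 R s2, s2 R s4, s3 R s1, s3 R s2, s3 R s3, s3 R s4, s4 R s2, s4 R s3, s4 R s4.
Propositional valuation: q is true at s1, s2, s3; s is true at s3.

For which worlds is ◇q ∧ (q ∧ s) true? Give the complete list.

Let φ = ◇q ∧ (q ∧ s). Evaluate φ at each world:
  s0 (successors {s0, s3}): φ is false.
  s1 (successors {s0, s1, s3}): φ is false.
  s2 (successors {s0, s2, s4}): φ is false.
  s3 (successors {s1, s2, s3, s4}): φ is true.
  s4 (successors {s2, s3, s4}): φ is false.
For instance, at s2:
  At s2: ◇q is true, q ∧ s is false, so ◇q ∧ (q ∧ s) is false.
    At s2: ◇q requires q at some successor in {s0, s2, s4}.
      q holds at s2, so ◇q is true at s2.
Satisfying worlds: {s3}

s3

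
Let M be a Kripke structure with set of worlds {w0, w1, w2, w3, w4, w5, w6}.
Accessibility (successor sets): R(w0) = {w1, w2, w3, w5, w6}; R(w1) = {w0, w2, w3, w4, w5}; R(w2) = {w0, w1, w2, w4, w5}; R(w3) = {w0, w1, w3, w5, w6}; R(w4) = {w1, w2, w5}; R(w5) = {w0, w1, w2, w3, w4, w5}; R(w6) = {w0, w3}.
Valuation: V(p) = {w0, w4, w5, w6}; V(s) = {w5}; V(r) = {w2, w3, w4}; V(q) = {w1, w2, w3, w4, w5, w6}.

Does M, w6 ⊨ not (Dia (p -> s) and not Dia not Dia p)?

At w6: Dia (p -> s) and not Dia not Dia p is true, so not (Dia (p -> s) and not Dia not Dia p) is false.
  At w6: Dia (p -> s) is true, not Dia not Dia p is true, so Dia (p -> s) and not Dia not Dia p is true.
    At w6: Dia (p -> s) requires p -> s at some successor in {w0, w3}.
      p -> s holds at w3, so Dia (p -> s) is true at w6.
    At w6: Dia not Dia p is false, so not Dia not Dia p is true.
      At w6: Dia not Dia p requires not Dia p at some successor in {w0, w3}.
        At w0: not Dia p is false.
        At w3: not Dia p is false.
      So Dia not Dia p is false at w6.

No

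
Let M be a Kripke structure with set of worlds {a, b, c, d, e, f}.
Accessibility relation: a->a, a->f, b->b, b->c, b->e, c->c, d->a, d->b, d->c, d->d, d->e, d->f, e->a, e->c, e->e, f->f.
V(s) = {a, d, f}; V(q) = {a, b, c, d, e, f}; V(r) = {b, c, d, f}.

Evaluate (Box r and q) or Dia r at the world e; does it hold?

Recall that Box ψ holds at a world iff ψ holds at every accessible world, and Dia ψ holds iff ψ holds at some accessible world.
At e: Box r and q is false, Dia r is true, so (Box r and q) or Dia r is true.
  At e: Box r is false, q is true, so Box r and q is false.
    At e: Box r requires r at every successor {a, c, e}.
      r fails at a, so Box r is false at e.
  At e: Dia r requires r at some successor in {a, c, e}.
    r holds at c, so Dia r is true at e.

Yes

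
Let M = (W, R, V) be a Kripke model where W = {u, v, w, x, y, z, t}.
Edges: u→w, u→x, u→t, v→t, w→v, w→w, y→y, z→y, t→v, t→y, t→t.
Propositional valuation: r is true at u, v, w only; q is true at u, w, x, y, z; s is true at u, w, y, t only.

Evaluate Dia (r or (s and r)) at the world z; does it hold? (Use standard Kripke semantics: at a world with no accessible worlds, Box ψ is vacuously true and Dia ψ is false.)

No

Recall that Dia ψ holds at a world iff ψ holds at some accessible world.
At z: Dia (r or (s and r)) requires r or (s and r) at some successor in {y}.
  At y: r or (s and r) is false.
So Dia (r or (s and r)) is false at z.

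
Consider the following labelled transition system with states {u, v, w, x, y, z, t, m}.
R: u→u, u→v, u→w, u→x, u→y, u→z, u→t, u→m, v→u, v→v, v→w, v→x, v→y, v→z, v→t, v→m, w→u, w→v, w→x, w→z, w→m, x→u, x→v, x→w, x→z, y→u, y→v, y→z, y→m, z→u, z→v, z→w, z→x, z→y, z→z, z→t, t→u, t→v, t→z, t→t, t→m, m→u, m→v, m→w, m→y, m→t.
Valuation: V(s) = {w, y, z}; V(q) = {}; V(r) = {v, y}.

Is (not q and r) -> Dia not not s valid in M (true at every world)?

Let φ = (not q and r) -> Dia not not s. Evaluate φ at each world:
  u (successors {u, v, w, x, y, z, t, m}): φ is true.
  v (successors {u, v, w, x, y, z, t, m}): φ is true.
  w (successors {u, v, x, z, m}): φ is true.
  x (successors {u, v, w, z}): φ is true.
  y (successors {u, v, z, m}): φ is true.
  z (successors {u, v, w, x, y, z, t}): φ is true.
  t (successors {u, v, z, t, m}): φ is true.
  m (successors {u, v, w, y, t}): φ is true.
For instance, at y:
  At y: not q and r is true, Dia not not s is true, so (not q and r) -> Dia not not s is true.
    At y: Dia not not s requires not not s at some successor in {u, v, z, m}.
      not not s holds at z, so Dia not not s is true at y.

Yes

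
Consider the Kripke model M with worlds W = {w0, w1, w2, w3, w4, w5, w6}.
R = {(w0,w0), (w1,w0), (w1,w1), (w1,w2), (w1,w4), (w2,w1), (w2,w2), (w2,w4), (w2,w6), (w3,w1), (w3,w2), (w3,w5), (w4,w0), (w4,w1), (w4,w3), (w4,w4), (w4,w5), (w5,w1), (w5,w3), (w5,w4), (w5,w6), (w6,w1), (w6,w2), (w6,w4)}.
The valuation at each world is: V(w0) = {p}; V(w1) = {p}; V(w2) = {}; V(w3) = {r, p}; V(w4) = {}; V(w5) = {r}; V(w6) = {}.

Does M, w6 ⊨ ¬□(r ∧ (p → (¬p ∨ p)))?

Recall that □ψ holds at a world iff ψ holds at every accessible world, and ◇ψ holds iff ψ holds at some accessible world.
At w6: □(r ∧ (p → (¬p ∨ p))) is false, so ¬□(r ∧ (p → (¬p ∨ p))) is true.
  At w6: □(r ∧ (p → (¬p ∨ p))) requires r ∧ (p → (¬p ∨ p)) at every successor {w1, w2, w4}.
    r ∧ (p → (¬p ∨ p)) fails at w1, so □(r ∧ (p → (¬p ∨ p))) is false at w6.

Yes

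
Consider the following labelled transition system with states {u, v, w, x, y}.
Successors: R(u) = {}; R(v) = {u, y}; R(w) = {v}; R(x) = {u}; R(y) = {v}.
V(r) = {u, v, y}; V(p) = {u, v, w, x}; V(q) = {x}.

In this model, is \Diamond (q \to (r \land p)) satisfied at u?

No

At u: no accessible worlds, so \Diamond (q \to (r \land p)) is false.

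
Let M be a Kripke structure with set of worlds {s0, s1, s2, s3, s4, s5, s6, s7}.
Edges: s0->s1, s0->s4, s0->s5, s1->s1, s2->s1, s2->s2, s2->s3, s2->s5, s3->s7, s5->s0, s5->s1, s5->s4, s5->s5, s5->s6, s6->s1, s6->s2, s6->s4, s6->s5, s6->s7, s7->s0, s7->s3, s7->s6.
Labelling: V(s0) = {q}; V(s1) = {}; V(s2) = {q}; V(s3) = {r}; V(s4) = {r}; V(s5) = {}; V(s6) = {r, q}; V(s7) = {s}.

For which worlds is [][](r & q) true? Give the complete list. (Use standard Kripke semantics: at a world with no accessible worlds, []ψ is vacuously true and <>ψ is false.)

s4

Let φ = [][](r & q). Evaluate φ at each world:
  s0 (successors {s1, s4, s5}): φ is false.
  s1 (successors {s1}): φ is false.
  s2 (successors {s1, s2, s3, s5}): φ is false.
  s3 (successors {s7}): φ is false.
  s4 (successors ∅): φ is true.
  s5 (successors {s0, s1, s4, s5, s6}): φ is false.
  s6 (successors {s1, s2, s4, s5, s7}): φ is false.
  s7 (successors {s0, s3, s6}): φ is false.
For instance, at s5:
  At s5: [][](r & q) requires [](r & q) at every successor {s0, s1, s4, s5, s6}.
    [](r & q) fails at s0, so [][](r & q) is false at s5.
      At s0: [](r & q) requires r & q at every successor {s1, s4, s5}.
        r & q fails at s1, so [](r & q) is false at s0.
Satisfying worlds: {s4}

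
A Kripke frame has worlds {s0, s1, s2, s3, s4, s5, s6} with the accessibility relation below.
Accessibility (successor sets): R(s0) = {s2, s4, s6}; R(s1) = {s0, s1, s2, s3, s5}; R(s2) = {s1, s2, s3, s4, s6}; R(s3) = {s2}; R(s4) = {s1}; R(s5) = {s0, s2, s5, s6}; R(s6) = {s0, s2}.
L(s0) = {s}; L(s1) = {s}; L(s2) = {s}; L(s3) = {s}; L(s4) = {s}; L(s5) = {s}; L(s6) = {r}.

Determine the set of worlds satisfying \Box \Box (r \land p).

none

Let φ = \Box \Box (r \land p). Evaluate φ at each world:
  s0 (successors {s2, s4, s6}): φ is false.
  s1 (successors {s0, s1, s2, s3, s5}): φ is false.
  s2 (successors {s1, s2, s3, s4, s6}): φ is false.
  s3 (successors {s2}): φ is false.
  s4 (successors {s1}): φ is false.
  s5 (successors {s0, s2, s5, s6}): φ is false.
  s6 (successors {s0, s2}): φ is false.
For instance, at s0:
  At s0: \Box \Box (r \land p) requires \Box (r \land p) at every successor {s2, s4, s6}.
    \Box (r \land p) fails at s2, so \Box \Box (r \land p) is false at s0.
      At s2: \Box (r \land p) requires r \land p at every successor {s1, s2, s3, s4, s6}.
        r \land p fails at s1, so \Box (r \land p) is false at s2.
Satisfying worlds: none.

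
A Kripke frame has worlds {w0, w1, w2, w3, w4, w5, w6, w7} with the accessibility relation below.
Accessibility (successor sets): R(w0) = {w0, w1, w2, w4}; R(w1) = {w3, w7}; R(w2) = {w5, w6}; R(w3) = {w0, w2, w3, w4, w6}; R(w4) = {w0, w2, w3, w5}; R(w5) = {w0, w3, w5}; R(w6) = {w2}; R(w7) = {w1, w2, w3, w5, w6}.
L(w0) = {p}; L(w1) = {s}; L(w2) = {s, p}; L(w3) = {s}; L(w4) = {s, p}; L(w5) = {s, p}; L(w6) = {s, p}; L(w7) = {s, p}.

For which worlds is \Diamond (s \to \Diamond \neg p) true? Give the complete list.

w0, w1, w2, w3, w4, w5, w7

Let φ = \Diamond (s \to \Diamond \neg p). Evaluate φ at each world:
  w0 (successors {w0, w1, w2, w4}): φ is true.
  w1 (successors {w3, w7}): φ is true.
  w2 (successors {w5, w6}): φ is true.
  w3 (successors {w0, w2, w3, w4, w6}): φ is true.
  w4 (successors {w0, w2, w3, w5}): φ is true.
  w5 (successors {w0, w3, w5}): φ is true.
  w6 (successors {w2}): φ is false.
  w7 (successors {w1, w2, w3, w5, w6}): φ is true.
For instance, at w1:
  At w1: \Diamond (s \to \Diamond \neg p) requires s \to \Diamond \neg p at some successor in {w3, w7}.
    s \to \Diamond \neg p holds at w3, so \Diamond (s \to \Diamond \neg p) is true at w1.
      At w3: s is true, \Diamond \neg p is true, so s \to \Diamond \neg p is true.
Satisfying worlds: {w0, w1, w2, w3, w4, w5, w7}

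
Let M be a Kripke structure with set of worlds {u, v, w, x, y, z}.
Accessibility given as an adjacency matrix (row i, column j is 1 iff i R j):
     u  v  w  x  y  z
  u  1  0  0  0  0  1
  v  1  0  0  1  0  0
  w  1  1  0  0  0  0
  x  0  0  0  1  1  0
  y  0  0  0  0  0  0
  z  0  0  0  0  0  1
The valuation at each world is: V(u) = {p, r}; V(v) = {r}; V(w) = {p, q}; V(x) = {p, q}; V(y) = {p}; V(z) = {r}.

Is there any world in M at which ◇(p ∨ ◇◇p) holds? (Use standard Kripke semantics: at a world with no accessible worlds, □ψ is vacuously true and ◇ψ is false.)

Yes

Recall that ◇ψ holds at a world iff ψ holds at some accessible world.
Let φ = ◇(p ∨ ◇◇p). Evaluate φ at each world:
  u (successors {u, z}): φ is true.
  v (successors {u, x}): φ is true.
  w (successors {u, v}): φ is true.
  x (successors {x, y}): φ is true.
  y (successors ∅): φ is false.
  z (successors {z}): φ is false.
Detail at u (witness):
  At u: ◇(p ∨ ◇◇p) requires p ∨ ◇◇p at some successor in {u, z}.
    p ∨ ◇◇p holds at u, so ◇(p ∨ ◇◇p) is true at u.
      At u: p is true, ◇◇p is true, so p ∨ ◇◇p is true.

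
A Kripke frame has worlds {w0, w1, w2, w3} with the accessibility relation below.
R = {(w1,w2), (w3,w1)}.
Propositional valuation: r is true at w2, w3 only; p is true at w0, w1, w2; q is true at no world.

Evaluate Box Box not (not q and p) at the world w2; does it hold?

Yes

At w2: no accessible worlds, so Box Box not (not q and p) holds vacuously.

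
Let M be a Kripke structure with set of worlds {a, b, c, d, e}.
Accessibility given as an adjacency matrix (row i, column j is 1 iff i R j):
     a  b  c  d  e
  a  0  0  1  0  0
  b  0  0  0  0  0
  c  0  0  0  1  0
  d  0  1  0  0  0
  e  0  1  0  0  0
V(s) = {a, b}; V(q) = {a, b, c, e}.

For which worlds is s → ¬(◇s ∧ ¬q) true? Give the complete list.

Recall that ◇ψ holds at a world iff ψ holds at some accessible world.
Let φ = s → ¬(◇s ∧ ¬q). Evaluate φ at each world:
  a (successors {c}): φ is true.
  b (successors ∅): φ is true.
  c (successors {d}): φ is true.
  d (successors {b}): φ is true.
  e (successors {b}): φ is true.
For instance, at d:
  At d: s is false, ¬(◇s ∧ ¬q) is false, so s → ¬(◇s ∧ ¬q) is true.
    At d: ◇s ∧ ¬q is true, so ¬(◇s ∧ ¬q) is false.
      At d: ◇s is true, ¬q is true, so ◇s ∧ ¬q is true.
Satisfying worlds: {a, b, c, d, e}

a, b, c, d, e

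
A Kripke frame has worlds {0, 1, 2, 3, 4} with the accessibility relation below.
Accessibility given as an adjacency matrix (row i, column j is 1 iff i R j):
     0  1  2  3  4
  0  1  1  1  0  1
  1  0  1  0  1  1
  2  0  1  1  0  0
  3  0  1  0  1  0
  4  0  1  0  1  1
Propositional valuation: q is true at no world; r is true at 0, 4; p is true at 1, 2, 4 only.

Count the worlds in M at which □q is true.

Recall that □ψ holds at a world iff ψ holds at every accessible world, and ◇ψ holds iff ψ holds at some accessible world.
Let φ = □q. Evaluate φ at each world:
  0 (successors {0, 1, 2, 4}): φ is false.
  1 (successors {1, 3, 4}): φ is false.
  2 (successors {1, 2}): φ is false.
  3 (successors {1, 3}): φ is false.
  4 (successors {1, 3, 4}): φ is false.
For instance, at 0:
  At 0: □q requires q at every successor {0, 1, 2, 4}.
    q fails at 0, so □q is false at 0.
Satisfying worlds: none.

0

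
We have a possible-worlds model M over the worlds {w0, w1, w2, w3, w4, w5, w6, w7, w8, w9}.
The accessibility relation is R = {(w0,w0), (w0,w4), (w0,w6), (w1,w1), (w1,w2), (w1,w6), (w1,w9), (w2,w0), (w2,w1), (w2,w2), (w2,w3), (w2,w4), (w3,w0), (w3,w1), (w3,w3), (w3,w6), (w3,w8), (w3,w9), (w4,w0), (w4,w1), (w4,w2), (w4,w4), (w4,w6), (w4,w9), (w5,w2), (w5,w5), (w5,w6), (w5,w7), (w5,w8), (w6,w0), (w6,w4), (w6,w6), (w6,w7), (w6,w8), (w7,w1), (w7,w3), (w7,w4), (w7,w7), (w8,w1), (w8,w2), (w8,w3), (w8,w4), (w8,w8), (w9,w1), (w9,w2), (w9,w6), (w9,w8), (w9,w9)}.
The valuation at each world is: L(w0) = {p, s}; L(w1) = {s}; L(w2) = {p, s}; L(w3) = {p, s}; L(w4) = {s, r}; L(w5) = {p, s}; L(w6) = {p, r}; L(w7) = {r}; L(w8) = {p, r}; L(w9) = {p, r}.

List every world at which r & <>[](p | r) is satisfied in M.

Recall that []ψ holds at a world iff ψ holds at every accessible world, and <>ψ holds iff ψ holds at some accessible world.
Let φ = r & <>[](p | r). Evaluate φ at each world:
  w0 (successors {w0, w4, w6}): φ is false.
  w1 (successors {w1, w2, w6, w9}): φ is false.
  w2 (successors {w0, w1, w2, w3, w4}): φ is false.
  w3 (successors {w0, w1, w3, w6, w8, w9}): φ is false.
  w4 (successors {w0, w1, w2, w4, w6, w9}): φ is true.
  w5 (successors {w2, w5, w6, w7, w8}): φ is false.
  w6 (successors {w0, w4, w6, w7, w8}): φ is true.
  w7 (successors {w1, w3, w4, w7}): φ is false.
  w8 (successors {w1, w2, w3, w4, w8}): φ is false.
  w9 (successors {w1, w2, w6, w8, w9}): φ is true.
For instance, at w2:
  At w2: r is false, <>[](p | r) is true, so r & <>[](p | r) is false.
    At w2: <>[](p | r) requires [](p | r) at some successor in {w0, w1, w2, w3, w4}.
      [](p | r) holds at w0, so <>[](p | r) is true at w2.
Satisfying worlds: {w4, w6, w9}

w4, w6, w9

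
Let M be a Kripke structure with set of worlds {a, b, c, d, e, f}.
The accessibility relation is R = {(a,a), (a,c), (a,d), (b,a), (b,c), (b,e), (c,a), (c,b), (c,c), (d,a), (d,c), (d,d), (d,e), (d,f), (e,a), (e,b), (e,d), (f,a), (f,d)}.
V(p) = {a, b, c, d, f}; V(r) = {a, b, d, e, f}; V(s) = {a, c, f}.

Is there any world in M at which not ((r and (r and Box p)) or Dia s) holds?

Let φ = not ((r and (r and Box p)) or Dia s). Evaluate φ at each world:
  a (successors {a, c, d}): φ is false.
  b (successors {a, c, e}): φ is false.
  c (successors {a, b, c}): φ is false.
  d (successors {a, c, d, e, f}): φ is false.
  e (successors {a, b, d}): φ is false.
  f (successors {a, d}): φ is false.
For instance, at a:
  At a: (r and (r and Box p)) or Dia s is true, so not ((r and (r and Box p)) or Dia s) is false.
    At a: r and (r and Box p) is true, Dia s is true, so (r and (r and Box p)) or Dia s is true.
      At a: r is true, r and Box p is true, so r and (r and Box p) is true.
      At a: Dia s requires s at some successor in {a, c, d}.
        s holds at a, so Dia s is true at a.

No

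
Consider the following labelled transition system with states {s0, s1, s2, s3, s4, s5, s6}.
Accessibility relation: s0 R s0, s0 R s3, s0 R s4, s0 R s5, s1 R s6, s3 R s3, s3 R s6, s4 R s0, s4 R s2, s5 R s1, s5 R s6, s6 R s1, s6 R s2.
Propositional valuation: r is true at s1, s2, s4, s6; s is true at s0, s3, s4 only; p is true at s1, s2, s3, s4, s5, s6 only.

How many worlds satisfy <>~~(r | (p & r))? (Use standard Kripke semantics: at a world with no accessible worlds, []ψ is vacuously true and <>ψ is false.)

Let φ = <>~~(r | (p & r)). Evaluate φ at each world:
  s0 (successors {s0, s3, s4, s5}): φ is true.
  s1 (successors {s6}): φ is true.
  s2 (successors ∅): φ is false.
  s3 (successors {s3, s6}): φ is true.
  s4 (successors {s0, s2}): φ is true.
  s5 (successors {s1, s6}): φ is true.
  s6 (successors {s1, s2}): φ is true.
For instance, at s4:
  At s4: <>~~(r | (p & r)) requires ~~(r | (p & r)) at some successor in {s0, s2}.
    ~~(r | (p & r)) holds at s2, so <>~~(r | (p & r)) is true at s4.
Satisfying worlds: {s0, s1, s3, s4, s5, s6}

6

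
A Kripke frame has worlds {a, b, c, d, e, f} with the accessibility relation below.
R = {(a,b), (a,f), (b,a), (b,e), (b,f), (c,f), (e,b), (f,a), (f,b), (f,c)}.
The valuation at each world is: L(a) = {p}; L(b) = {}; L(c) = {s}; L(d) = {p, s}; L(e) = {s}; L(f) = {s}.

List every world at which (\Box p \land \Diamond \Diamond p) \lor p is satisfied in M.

a, d

Let φ = (\Box p \land \Diamond \Diamond p) \lor p. Evaluate φ at each world:
  a (successors {b, f}): φ is true.
  b (successors {a, e, f}): φ is false.
  c (successors {f}): φ is false.
  d (successors ∅): φ is true.
  e (successors {b}): φ is false.
  f (successors {a, b, c}): φ is false.
For instance, at c:
  At c: \Box p \land \Diamond \Diamond p is false, p is false, so (\Box p \land \Diamond \Diamond p) \lor p is false.
    At c: \Box p is false, \Diamond \Diamond p is true, so \Box p \land \Diamond \Diamond p is false.
      At c: \Box p requires p at every successor {f}.
        p fails at f, so \Box p is false at c.
      At c: \Diamond \Diamond p requires \Diamond p at some successor in {f}.
        \Diamond p holds at f, so \Diamond \Diamond p is true at c.
Satisfying worlds: {a, d}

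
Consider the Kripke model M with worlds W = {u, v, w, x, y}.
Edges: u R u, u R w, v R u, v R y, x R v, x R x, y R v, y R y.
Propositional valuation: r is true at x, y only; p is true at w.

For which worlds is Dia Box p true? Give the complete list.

u

Let φ = Dia Box p. Evaluate φ at each world:
  u (successors {u, w}): φ is true.
  v (successors {u, y}): φ is false.
  w (successors ∅): φ is false.
  x (successors {v, x}): φ is false.
  y (successors {v, y}): φ is false.
For instance, at x:
  At x: Dia Box p requires Box p at some successor in {v, x}.
    At v: Box p is false.
    At x: Box p is false.
  So Dia Box p is false at x.
Satisfying worlds: {u}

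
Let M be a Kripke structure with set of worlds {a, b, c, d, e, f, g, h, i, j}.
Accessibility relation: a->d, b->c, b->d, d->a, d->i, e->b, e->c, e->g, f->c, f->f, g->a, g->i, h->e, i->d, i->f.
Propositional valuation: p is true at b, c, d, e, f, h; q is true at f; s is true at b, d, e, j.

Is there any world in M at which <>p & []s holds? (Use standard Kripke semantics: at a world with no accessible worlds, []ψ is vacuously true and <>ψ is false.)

Recall that []ψ holds at a world iff ψ holds at every accessible world, and <>ψ holds iff ψ holds at some accessible world.
Let φ = <>p & []s. Evaluate φ at each world:
  a (successors {d}): φ is true.
  b (successors {c, d}): φ is false.
  c (successors ∅): φ is false.
  d (successors {a, i}): φ is false.
  e (successors {b, c, g}): φ is false.
  f (successors {c, f}): φ is false.
  g (successors {a, i}): φ is false.
  h (successors {e}): φ is true.
  i (successors {d, f}): φ is false.
  j (successors ∅): φ is false.
Detail at a (witness):
  At a: <>p is true, []s is true, so <>p & []s is true.
    At a: <>p requires p at some successor in {d}.
      p holds at d, so <>p is true at a.
    At a: []s requires s at every successor {d}.
      At d: s is true.
    So []s is true at a.

Yes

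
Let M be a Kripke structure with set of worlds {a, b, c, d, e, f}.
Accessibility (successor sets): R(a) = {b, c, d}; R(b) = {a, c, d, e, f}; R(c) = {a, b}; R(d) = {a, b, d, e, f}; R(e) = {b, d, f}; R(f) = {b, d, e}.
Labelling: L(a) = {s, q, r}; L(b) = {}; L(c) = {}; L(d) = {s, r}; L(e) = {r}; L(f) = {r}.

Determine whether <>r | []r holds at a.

Yes

Recall that []ψ holds at a world iff ψ holds at every accessible world, and <>ψ holds iff ψ holds at some accessible world.
At a: <>r is true, []r is false, so <>r | []r is true.
  At a: <>r requires r at some successor in {b, c, d}.
    r holds at d, so <>r is true at a.
  At a: []r requires r at every successor {b, c, d}.
    r fails at b, so []r is false at a.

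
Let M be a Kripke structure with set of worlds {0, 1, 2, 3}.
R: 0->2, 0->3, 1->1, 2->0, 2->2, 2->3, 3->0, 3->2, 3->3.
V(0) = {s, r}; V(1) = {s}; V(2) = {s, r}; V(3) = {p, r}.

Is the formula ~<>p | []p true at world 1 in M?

At 1: ~<>p is true, []p is false, so ~<>p | []p is true.
  At 1: <>p is false, so ~<>p is true.
    At 1: <>p requires p at some successor in {1}.
      At 1: p is false.
    So <>p is false at 1.
  At 1: []p requires p at every successor {1}.
    p fails at 1, so []p is false at 1.

Yes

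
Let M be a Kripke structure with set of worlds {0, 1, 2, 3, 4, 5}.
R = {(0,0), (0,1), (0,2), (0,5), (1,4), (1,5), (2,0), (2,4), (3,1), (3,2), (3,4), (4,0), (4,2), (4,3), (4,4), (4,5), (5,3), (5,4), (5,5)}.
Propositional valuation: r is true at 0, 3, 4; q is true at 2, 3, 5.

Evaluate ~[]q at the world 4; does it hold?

Yes

At 4: []q is false, so ~[]q is true.
  At 4: []q requires q at every successor {0, 2, 3, 4, 5}.
    q fails at 0, so []q is false at 4.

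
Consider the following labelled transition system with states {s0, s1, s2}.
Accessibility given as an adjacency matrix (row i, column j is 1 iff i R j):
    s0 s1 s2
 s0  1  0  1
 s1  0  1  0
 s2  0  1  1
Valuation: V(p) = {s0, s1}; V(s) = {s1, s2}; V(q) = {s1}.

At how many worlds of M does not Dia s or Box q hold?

Let φ = not Dia s or Box q. Evaluate φ at each world:
  s0 (successors {s0, s2}): φ is false.
  s1 (successors {s1}): φ is true.
  s2 (successors {s1, s2}): φ is false.
For instance, at s2:
  At s2: not Dia s is false, Box q is false, so not Dia s or Box q is false.
    At s2: Dia s is true, so not Dia s is false.
      At s2: Dia s requires s at some successor in {s1, s2}.
        s holds at s1, so Dia s is true at s2.
    At s2: Box q requires q at every successor {s1, s2}.
      q fails at s2, so Box q is false at s2.
Satisfying worlds: {s1}

1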